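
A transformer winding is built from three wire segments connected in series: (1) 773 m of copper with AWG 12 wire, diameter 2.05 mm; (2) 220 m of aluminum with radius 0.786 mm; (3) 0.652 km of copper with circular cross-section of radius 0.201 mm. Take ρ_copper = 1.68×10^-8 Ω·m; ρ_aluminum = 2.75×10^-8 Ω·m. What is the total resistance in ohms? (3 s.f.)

Seg 1: A = π(2.05/2 mm)² = π(1.0250e-03 m)² = 3.301e-06 m²
R_1 = (1.68×10^-8)(773)/(3.301e-06) = 3.935 Ω
Seg 2: A = πr² = π(7.8600e-04 m)² = 1.941e-06 m²
R_2 = (2.75×10^-8)(220)/(1.941e-06) = 3.117 Ω
Seg 3: A = πr² = π(2.0100e-04 m)² = 1.269e-07 m²
R_3 = (1.68×10^-8)(652)/(1.269e-07) = 86.3 Ω
R_total = R_1 + R_2 + R_3 = 93.4 Ω

93.4 Ω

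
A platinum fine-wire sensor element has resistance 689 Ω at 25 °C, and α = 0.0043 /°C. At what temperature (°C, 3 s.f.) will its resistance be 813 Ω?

R = R₀(1 + α(T − T₀)) ⇒ T = T₀ + (R/R₀ − 1)/α
T = 25 + (813/689 − 1)/0.0043 = 25 + (0.18)/0.0043 = 66.9 °C

66.9 °C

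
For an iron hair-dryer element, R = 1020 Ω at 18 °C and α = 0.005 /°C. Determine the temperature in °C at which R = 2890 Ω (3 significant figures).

R = R₀(1 + α(T − T₀)) ⇒ T = T₀ + (R/R₀ − 1)/α
T = 18 + (2890/1020 − 1)/0.005 = 18 + (1.833)/0.005 = 385 °C

385 °C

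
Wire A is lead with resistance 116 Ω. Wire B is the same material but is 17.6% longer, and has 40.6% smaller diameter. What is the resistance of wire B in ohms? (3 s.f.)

387 Ω

R ∝ L/d², so R_B/R_A = (1 + 17.6/100) × (1 − 40.6/100)⁻²
= 1.176 × 2.834 = 3.333
R_B = 3.333 × 116 = 387 Ω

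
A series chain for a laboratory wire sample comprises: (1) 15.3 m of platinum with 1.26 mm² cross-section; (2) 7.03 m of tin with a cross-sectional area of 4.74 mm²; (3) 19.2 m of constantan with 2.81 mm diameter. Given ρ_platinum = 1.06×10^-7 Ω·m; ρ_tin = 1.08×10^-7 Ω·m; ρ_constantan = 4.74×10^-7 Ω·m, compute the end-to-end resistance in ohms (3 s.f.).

Seg 1: A = 1.26 mm² = 1.260e-06 m²
R_1 = (1.06×10^-7)(15.3)/(1.260e-06) = 1.287 Ω
Seg 2: A = 4.74 mm² = 4.740e-06 m²
R_2 = (1.08×10^-7)(7.03)/(4.740e-06) = 0.1602 Ω
Seg 3: A = π(d/2)² = π(1.4050e-03 m)² = 6.202e-06 m²
R_3 = (4.74×10^-7)(19.2)/(6.202e-06) = 1.467 Ω
R_total = R_1 + R_2 + R_3 = 2.91 Ω

2.91 Ω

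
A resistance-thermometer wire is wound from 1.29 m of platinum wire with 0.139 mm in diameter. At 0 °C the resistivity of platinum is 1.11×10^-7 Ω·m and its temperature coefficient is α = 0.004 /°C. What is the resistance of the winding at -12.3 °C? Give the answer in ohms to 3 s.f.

8.97 Ω

A = π(d/2)² = π(6.9500e-05 m)² = 1.517e-08 m²
R₍0°C₎ = ρL/A = (1.11×10^-7)(1.29)/(1.517e-08) = 9.436 Ω
R = R₀(1 + αΔT) = 9.436(1 + 0.004×-12.3) = 8.97 Ω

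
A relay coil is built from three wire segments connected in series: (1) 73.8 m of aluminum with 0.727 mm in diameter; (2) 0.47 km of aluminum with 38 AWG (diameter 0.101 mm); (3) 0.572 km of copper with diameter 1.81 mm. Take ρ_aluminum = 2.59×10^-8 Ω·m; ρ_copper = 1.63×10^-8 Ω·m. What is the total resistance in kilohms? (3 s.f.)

1.53 kΩ

Seg 1: A = π(d/2)² = π(3.6350e-04 m)² = 4.151e-07 m²
R_1 = (2.59×10^-8)(73.8)/(4.151e-07) = 4.605 Ω
Seg 2: A = π(0.101/2 mm)² = π(5.0500e-05 m)² = 8.012e-09 m²
R_2 = (2.59×10^-8)(470)/(8.012e-09) = 1519 Ω
Seg 3: A = π(d/2)² = π(9.0500e-04 m)² = 2.573e-06 m²
R_3 = (1.63×10^-8)(572)/(2.573e-06) = 3.624 Ω
R_total = R_1 + R_2 + R_3 = 1.53 kΩ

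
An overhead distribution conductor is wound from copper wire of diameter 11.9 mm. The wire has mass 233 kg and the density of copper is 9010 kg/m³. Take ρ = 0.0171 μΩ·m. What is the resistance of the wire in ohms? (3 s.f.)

0.0357 Ω

ρ = 0.0171 μΩ·m = 1.71×10^-8 Ω·m
A = π(d/2)² = π(5.9500e-03 m)² = 1.1122e-04 m²
L = m/(density·A) = 233/(9010×1.1122e-04) = 232.5 m
R = ρL/A = (1.71×10^-8)(232.5)/(1.1122e-04) = 0.0357 Ω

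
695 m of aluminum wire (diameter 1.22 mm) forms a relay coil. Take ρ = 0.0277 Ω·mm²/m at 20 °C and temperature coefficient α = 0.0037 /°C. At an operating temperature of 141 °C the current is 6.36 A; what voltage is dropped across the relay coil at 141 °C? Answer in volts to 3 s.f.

152 V

ρ = 0.0277 Ω·mm²/m = 2.77×10^-8 Ω·m
A = π(d/2)² = π(6.1000e-04 m)² = 1.169e-06 m²
R₍20₎ = ρL/A = (2.77×10^-8)(695)/(1.169e-06) = 16.47 Ω
R₍141₎ = R₍20₎(1 + αΔT) = 16.47 × (1 + 0.0037×121) = 23.84 Ω
V = IR = 6.36 × 23.84 = 152 V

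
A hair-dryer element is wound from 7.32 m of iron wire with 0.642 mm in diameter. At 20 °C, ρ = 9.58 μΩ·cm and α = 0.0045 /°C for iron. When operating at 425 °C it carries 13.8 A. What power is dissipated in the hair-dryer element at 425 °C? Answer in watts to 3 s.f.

1160 W

ρ = 9.58 μΩ·cm = 9.58×10^-8 Ω·m
A = π(d/2)² = π(3.2100e-04 m)² = 3.237e-07 m²
R₍20₎ = ρL/A = (9.58×10^-8)(7.32)/(3.237e-07) = 2.166 Ω
R₍425₎ = R₍20₎(1 + αΔT) = 2.166 × (1 + 0.0045×405) = 6.114 Ω
P = I²R = (13.8)² × 6.114 = 1160 W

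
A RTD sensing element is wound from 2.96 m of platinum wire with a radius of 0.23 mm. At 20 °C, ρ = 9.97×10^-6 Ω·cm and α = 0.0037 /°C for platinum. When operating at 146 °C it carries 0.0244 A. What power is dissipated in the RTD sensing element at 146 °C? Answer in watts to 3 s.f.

0.00155 W

ρ = 9.97×10^-6 Ω·cm = 9.97×10^-8 Ω·m
A = πr² = π(2.3000e-04 m)² = 1.662e-07 m²
R₍20₎ = ρL/A = (9.97×10^-8)(2.96)/(1.662e-07) = 1.776 Ω
R₍146₎ = R₍20₎(1 + αΔT) = 1.776 × (1 + 0.0037×126) = 2.604 Ω
P = I²R = (0.0244)² × 2.604 = 0.00155 W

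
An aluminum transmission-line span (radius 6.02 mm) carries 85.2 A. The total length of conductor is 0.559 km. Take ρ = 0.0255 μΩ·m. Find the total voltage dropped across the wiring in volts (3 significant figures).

ρ = 0.0255 μΩ·m = 2.55×10^-8 Ω·m
A = πr² = π(6.0200e-03 m)² = 1.139e-04 m²
R = ρL/A = (2.55×10^-8)(559)/(1.139e-04) = 0.1252 Ω
V = IR = 85.2 × 0.1252 = 10.7 V

10.7 V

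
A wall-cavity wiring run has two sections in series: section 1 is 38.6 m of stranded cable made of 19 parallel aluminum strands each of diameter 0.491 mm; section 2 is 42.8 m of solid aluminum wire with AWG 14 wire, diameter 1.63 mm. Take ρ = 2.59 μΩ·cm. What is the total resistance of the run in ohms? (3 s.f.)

0.809 Ω

ρ = 2.59 μΩ·cm = 2.59×10^-8 Ω·m
Section 1: A_strand = π(2.4550e-04)² = 1.893e-07 m²; R₁ = ρL/(N·A_s) = (2.59×10^-8)(38.6)/(19×1.893e-07) = 0.2779 Ω
Section 2: A = π(1.63/2 mm)² = π(8.1500e-04 m)² = 2.087e-06 m²
R₂ = (2.59×10^-8)(42.8)/(2.087e-06) = 0.5312 Ω
R = R₁ + R₂ = 0.809 Ω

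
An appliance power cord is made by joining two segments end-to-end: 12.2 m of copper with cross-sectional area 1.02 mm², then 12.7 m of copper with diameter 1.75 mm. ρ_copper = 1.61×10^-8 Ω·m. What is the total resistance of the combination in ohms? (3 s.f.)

0.278 Ω

Segment 1: A = 1.02 mm² = 1.020e-06 m²
R₁ = ρL/A = (1.61×10^-8)(12.2)/(1.020e-06) = 0.1926 Ω
Segment 2: A = π(d/2)² = π(8.7500e-04 m)² = 2.405e-06 m²
R₂ = (1.61×10^-8)(12.7)/(2.405e-06) = 0.08501 Ω
R = R₁ + R₂ = 0.278 Ω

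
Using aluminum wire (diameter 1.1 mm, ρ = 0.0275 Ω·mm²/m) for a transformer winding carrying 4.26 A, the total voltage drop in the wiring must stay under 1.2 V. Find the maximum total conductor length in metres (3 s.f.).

ρ = 0.0275 Ω·mm²/m = 2.75×10^-8 Ω·m
A = π(d/2)² = π(5.5000e-04 m)² = 9.503e-07 m²
L_max = V_max·A/(1·ρI) = (1.2)(9.503e-07)/(2.75×10^-8×4.26) = 9.73 m

9.73 m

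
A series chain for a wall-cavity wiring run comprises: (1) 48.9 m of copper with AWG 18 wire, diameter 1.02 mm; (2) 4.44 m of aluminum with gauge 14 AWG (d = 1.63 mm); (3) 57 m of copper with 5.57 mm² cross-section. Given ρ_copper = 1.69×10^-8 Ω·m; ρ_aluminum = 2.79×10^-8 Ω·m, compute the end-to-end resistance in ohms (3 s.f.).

1.24 Ω

Seg 1: A = π(1.02/2 mm)² = π(5.1000e-04 m)² = 8.171e-07 m²
R_1 = (1.69×10^-8)(48.9)/(8.171e-07) = 1.011 Ω
Seg 2: A = π(1.63/2 mm)² = π(8.1500e-04 m)² = 2.087e-06 m²
R_2 = (2.79×10^-8)(4.44)/(2.087e-06) = 0.05936 Ω
Seg 3: A = 5.57 mm² = 5.570e-06 m²
R_3 = (1.69×10^-8)(57)/(5.570e-06) = 0.1729 Ω
R_total = R_1 + R_2 + R_3 = 1.24 Ω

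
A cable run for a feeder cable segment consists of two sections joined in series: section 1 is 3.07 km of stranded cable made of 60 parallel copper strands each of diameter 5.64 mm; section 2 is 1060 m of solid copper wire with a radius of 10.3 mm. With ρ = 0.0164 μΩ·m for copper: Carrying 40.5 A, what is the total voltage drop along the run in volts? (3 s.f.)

3.47 V

ρ = 0.0164 μΩ·m = 1.64×10^-8 Ω·m
Section 1: A_strand = π(2.8200e-03)² = 2.498e-05 m²; R₁ = ρL/(N·A_s) = (1.64×10^-8)(3070)/(60×2.498e-05) = 0.03359 Ω
Section 2: A = πr² = π(1.0300e-02 m)² = 3.333e-04 m²
R₂ = (1.64×10^-8)(1060)/(3.333e-04) = 0.05216 Ω
R = R₁ + R₂ = 0.08575 Ω
V = IR = 40.5 × 0.08575 = 3.47 V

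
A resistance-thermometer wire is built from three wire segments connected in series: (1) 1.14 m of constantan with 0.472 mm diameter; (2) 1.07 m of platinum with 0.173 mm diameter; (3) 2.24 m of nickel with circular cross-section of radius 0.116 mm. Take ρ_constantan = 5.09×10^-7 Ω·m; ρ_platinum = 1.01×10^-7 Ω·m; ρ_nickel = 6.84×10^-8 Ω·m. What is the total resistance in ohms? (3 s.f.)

11.5 Ω

Seg 1: A = π(d/2)² = π(2.3600e-04 m)² = 1.750e-07 m²
R_1 = (5.09×10^-7)(1.14)/(1.750e-07) = 3.316 Ω
Seg 2: A = π(d/2)² = π(8.6500e-05 m)² = 2.351e-08 m²
R_2 = (1.01×10^-7)(1.07)/(2.351e-08) = 4.598 Ω
Seg 3: A = πr² = π(1.1600e-04 m)² = 4.227e-08 m²
R_3 = (6.84×10^-8)(2.24)/(4.227e-08) = 3.624 Ω
R_total = R_1 + R_2 + R_3 = 11.5 Ω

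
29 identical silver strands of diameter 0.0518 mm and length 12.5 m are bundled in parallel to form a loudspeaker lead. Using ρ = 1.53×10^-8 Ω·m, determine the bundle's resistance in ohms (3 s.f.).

3.13 Ω

A_strand = π(2.5900e-05 m)² = 2.107e-09 m²
R_strand = ρL/A = (1.53×10^-8)(12.5)/(2.107e-09) = 90.75 Ω
R_total = R_strand/N = 90.75/29 = 3.13 Ω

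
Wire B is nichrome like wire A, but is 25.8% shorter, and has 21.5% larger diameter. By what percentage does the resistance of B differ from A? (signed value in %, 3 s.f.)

R ∝ L/d², so R_B/R_A = (1 − 25.8/100) × (1 + 21.5/100)⁻²
= 0.742 × 0.6774 = 0.5026
(R_B − R_A)/R_A = 0.5026 − 1 = -49.7%

-49.7%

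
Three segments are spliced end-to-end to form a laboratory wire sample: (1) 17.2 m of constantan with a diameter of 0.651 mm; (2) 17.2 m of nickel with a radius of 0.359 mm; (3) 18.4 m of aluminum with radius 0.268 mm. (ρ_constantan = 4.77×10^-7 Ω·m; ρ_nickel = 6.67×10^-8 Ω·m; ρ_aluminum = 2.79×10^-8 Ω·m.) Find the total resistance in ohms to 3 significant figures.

Seg 1: A = π(d/2)² = π(3.2550e-04 m)² = 3.329e-07 m²
R_1 = (4.77×10^-7)(17.2)/(3.329e-07) = 24.65 Ω
Seg 2: A = πr² = π(3.5900e-04 m)² = 4.049e-07 m²
R_2 = (6.67×10^-8)(17.2)/(4.049e-07) = 2.833 Ω
Seg 3: A = πr² = π(2.6800e-04 m)² = 2.256e-07 m²
R_3 = (2.79×10^-8)(18.4)/(2.256e-07) = 2.275 Ω
R_total = R_1 + R_2 + R_3 = 29.8 Ω

29.8 Ω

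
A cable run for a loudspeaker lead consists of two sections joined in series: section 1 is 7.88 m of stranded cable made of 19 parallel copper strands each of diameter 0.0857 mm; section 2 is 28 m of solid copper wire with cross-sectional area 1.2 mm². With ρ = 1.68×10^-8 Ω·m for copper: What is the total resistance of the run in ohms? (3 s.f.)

Section 1: A_strand = π(4.2850e-05)² = 5.768e-09 m²; R₁ = ρL/(N·A_s) = (1.68×10^-8)(7.88)/(19×5.768e-09) = 1.208 Ω
Section 2: A = 1.2 mm² = 1.200e-06 m²
R₂ = (1.68×10^-8)(28)/(1.200e-06) = 0.392 Ω
R = R₁ + R₂ = 1.60 Ω

1.60 Ω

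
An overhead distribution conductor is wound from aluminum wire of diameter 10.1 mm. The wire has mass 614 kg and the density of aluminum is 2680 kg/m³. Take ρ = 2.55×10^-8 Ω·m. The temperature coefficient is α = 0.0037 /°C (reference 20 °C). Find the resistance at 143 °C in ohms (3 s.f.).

A = π(d/2)² = π(5.0500e-03 m)² = 8.0118e-05 m²
L = m/(density·A) = 614/(2680×8.0118e-05) = 2860 m
R = ρL/A = (2.55×10^-8)(2860)/(8.0118e-05) = 0.9101 Ω
R(143 °C) = 0.9101 × (1 + 0.0037×123) = 1.32 Ω

1.32 Ω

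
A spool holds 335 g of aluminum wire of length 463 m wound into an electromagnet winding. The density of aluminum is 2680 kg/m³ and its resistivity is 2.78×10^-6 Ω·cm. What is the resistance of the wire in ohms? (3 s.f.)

ρ = 2.78×10^-6 Ω·cm = 2.78×10^-8 Ω·m
A = m/(density·L) = 0.335/(2680×463) = 2.6998e-07 m²
R = ρL/A = (2.78×10^-8)(463)/(2.6998e-07) = 47.7 Ω

47.7 Ω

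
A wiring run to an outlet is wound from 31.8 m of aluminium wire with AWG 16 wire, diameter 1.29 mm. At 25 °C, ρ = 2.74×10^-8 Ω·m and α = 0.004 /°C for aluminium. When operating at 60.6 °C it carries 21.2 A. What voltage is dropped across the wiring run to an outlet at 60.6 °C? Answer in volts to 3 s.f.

16.1 V

A = π(1.29/2 mm)² = π(6.4500e-04 m)² = 1.307e-06 m²
R₍25₎ = ρL/A = (2.74×10^-8)(31.8)/(1.307e-06) = 0.6667 Ω
R₍60.6₎ = R₍25₎(1 + αΔT) = 0.6667 × (1 + 0.004×35.6) = 0.7616 Ω
V = IR = 21.2 × 0.7616 = 16.1 V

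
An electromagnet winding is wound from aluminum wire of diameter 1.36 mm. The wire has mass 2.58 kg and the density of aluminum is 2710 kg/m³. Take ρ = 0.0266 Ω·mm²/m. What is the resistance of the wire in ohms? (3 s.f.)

12.0 Ω

ρ = 0.0266 Ω·mm²/m = 2.66×10^-8 Ω·m
A = π(d/2)² = π(6.8000e-04 m)² = 1.4527e-06 m²
L = m/(density·A) = 2.58/(2710×1.4527e-06) = 655.4 m
R = ρL/A = (2.66×10^-8)(655.4)/(1.4527e-06) = 12.0 Ω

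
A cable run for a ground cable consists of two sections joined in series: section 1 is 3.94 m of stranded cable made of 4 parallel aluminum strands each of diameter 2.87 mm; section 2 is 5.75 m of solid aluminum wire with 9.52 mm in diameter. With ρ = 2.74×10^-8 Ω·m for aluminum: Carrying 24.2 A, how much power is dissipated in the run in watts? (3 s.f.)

3.74 W

Section 1: A_strand = π(1.4350e-03)² = 6.469e-06 m²; R₁ = ρL/(N·A_s) = (2.74×10^-8)(3.94)/(4×6.469e-06) = 0.004172 Ω
Section 2: A = π(d/2)² = π(4.7600e-03 m)² = 7.118e-05 m²
R₂ = (2.74×10^-8)(5.75)/(7.118e-05) = 0.002213 Ω
R = R₁ + R₂ = 0.006385 Ω
P = I²R = (24.2)² × 0.006385 = 3.74 W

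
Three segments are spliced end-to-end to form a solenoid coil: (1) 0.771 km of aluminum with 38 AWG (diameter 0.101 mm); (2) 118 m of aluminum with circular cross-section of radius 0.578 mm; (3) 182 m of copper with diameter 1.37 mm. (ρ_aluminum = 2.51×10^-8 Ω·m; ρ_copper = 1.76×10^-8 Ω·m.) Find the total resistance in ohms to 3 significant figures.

2420 Ω

Seg 1: A = π(0.101/2 mm)² = π(5.0500e-05 m)² = 8.012e-09 m²
R_1 = (2.51×10^-8)(771)/(8.012e-09) = 2415 Ω
Seg 2: A = πr² = π(5.7800e-04 m)² = 1.050e-06 m²
R_2 = (2.51×10^-8)(118)/(1.050e-06) = 2.822 Ω
Seg 3: A = π(d/2)² = π(6.8500e-04 m)² = 1.474e-06 m²
R_3 = (1.76×10^-8)(182)/(1.474e-06) = 2.173 Ω
R_total = R_1 + R_2 + R_3 = 2420 Ω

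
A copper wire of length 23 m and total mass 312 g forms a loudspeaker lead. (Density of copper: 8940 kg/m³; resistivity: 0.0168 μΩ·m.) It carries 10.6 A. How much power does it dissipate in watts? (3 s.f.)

ρ = 0.0168 μΩ·m = 1.68×10^-8 Ω·m
A = m/(density·L) = 0.312/(8940×23) = 1.5174e-06 m²
R = ρL/A = (1.68×10^-8)(23)/(1.5174e-06) = 0.2547 Ω
P = I²R = (10.6)² × 0.2547 = 28.6 W

28.6 W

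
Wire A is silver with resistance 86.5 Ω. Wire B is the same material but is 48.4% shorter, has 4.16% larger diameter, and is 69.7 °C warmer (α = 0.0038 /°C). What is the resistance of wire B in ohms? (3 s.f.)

R ∝ ρL/d² with ρ ∝ (1+αΔT), so R_B/R_A = (1 − 48.4/100) × (1 + 4.16/100)⁻² × (1 + 0.0038×69.7)
= 0.516 × 0.9217 × 1.265 = 0.6016
R_B = 0.6016 × 86.5 = 52.0 Ω

52.0 Ω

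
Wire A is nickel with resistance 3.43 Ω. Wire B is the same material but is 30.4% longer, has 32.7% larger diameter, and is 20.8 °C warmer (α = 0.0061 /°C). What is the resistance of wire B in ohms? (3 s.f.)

2.86 Ω

R ∝ ρL/d² with ρ ∝ (1+αΔT), so R_B/R_A = (1 + 30.4/100) × (1 + 32.7/100)⁻² × (1 + 0.0061×20.8)
= 1.304 × 0.5679 × 1.127 = 0.8345
R_B = 0.8345 × 3.43 = 2.86 Ω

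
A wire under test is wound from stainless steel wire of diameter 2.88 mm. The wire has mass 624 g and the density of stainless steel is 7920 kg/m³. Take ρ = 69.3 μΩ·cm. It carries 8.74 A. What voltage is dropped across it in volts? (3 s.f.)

11.2 V

ρ = 69.3 μΩ·cm = 6.93×10^-7 Ω·m
A = π(d/2)² = π(1.4400e-03 m)² = 6.5144e-06 m²
L = m/(density·A) = 0.624/(7920×6.5144e-06) = 12.09 m
R = ρL/A = (6.93×10^-7)(12.09)/(6.5144e-06) = 1.287 Ω
V = IR = 8.74 × 1.287 = 11.2 V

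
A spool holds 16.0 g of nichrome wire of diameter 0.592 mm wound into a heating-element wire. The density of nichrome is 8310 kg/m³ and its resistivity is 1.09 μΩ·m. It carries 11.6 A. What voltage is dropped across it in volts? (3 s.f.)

ρ = 1.09 μΩ·m = 1.09×10^-6 Ω·m
A = π(d/2)² = π(2.9600e-04 m)² = 2.7525e-07 m²
L = m/(density·A) = 0.016/(8310×2.7525e-07) = 6.995 m
R = ρL/A = (1.09×10^-6)(6.995)/(2.7525e-07) = 27.7 Ω
V = IR = 11.6 × 27.7 = 321 V

321 V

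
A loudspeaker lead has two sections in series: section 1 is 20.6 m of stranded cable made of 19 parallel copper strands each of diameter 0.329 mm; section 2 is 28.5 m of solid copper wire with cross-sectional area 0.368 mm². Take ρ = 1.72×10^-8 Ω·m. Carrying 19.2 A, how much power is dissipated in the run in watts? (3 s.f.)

Section 1: A_strand = π(1.6450e-04)² = 8.501e-08 m²; R₁ = ρL/(N·A_s) = (1.72×10^-8)(20.6)/(19×8.501e-08) = 0.2194 Ω
Section 2: A = 0.368 mm² = 3.680e-07 m²
R₂ = (1.72×10^-8)(28.5)/(3.680e-07) = 1.332 Ω
R = R₁ + R₂ = 1.551 Ω
P = I²R = (19.2)² × 1.551 = 572 W

572 W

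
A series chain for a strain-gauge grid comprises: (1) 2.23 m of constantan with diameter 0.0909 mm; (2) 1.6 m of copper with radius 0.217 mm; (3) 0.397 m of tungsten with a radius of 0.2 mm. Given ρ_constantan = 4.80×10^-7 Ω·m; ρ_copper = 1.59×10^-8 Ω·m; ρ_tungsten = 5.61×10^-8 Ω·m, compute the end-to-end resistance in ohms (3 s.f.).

Seg 1: A = π(d/2)² = π(4.5450e-05 m)² = 6.490e-09 m²
R_1 = (4.80×10^-7)(2.23)/(6.490e-09) = 164.9 Ω
Seg 2: A = πr² = π(2.1700e-04 m)² = 1.479e-07 m²
R_2 = (1.59×10^-8)(1.6)/(1.479e-07) = 0.172 Ω
Seg 3: A = πr² = π(2.0000e-04 m)² = 1.257e-07 m²
R_3 = (5.61×10^-8)(0.397)/(1.257e-07) = 0.1772 Ω
R_total = R_1 + R_2 + R_3 = 165 Ω

165 Ω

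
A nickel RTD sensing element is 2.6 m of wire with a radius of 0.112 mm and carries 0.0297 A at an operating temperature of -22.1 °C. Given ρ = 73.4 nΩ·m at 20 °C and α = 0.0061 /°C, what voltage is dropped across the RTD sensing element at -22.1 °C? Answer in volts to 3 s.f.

ρ = 73.4 nΩ·m = 7.34×10^-8 Ω·m
A = πr² = π(1.1200e-04 m)² = 3.941e-08 m²
R₍20₎ = ρL/A = (7.34×10^-8)(2.6)/(3.941e-08) = 4.843 Ω
R₍-22.1₎ = R₍20₎(1 + αΔT) = 4.843 × (1 + 0.0061×-42.1) = 3.599 Ω
V = IR = 0.0297 × 3.599 = 0.107 V

0.107 V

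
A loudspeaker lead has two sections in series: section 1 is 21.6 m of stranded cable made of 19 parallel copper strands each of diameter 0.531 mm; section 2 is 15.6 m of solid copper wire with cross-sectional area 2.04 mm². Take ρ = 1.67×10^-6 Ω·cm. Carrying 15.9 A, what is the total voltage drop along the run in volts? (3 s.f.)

ρ = 1.67×10^-6 Ω·cm = 1.67×10^-8 Ω·m
Section 1: A_strand = π(2.6550e-04)² = 2.215e-07 m²; R₁ = ρL/(N·A_s) = (1.67×10^-8)(21.6)/(19×2.215e-07) = 0.08573 Ω
Section 2: A = 2.04 mm² = 2.040e-06 m²
R₂ = (1.67×10^-8)(15.6)/(2.040e-06) = 0.1277 Ω
R = R₁ + R₂ = 0.2134 Ω
V = IR = 15.9 × 0.2134 = 3.39 V

3.39 V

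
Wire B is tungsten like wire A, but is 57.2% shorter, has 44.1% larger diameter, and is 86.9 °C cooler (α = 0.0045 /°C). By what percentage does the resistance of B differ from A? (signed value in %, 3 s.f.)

-87.4%

R ∝ ρL/d² with ρ ∝ (1+αΔT), so R_B/R_A = (1 − 57.2/100) × (1 + 44.1/100)⁻² × (1 − 0.0045×86.9)
= 0.428 × 0.4816 × 0.6089 = 0.1255
(R_B − R_A)/R_A = 0.1255 − 1 = -87.4%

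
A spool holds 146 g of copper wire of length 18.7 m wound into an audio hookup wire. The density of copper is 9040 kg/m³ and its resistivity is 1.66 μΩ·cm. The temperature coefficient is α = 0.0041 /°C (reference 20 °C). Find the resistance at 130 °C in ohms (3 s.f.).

ρ = 1.66 μΩ·cm = 1.66×10^-8 Ω·m
A = m/(density·L) = 0.146/(9040×18.7) = 8.6366e-07 m²
R = ρL/A = (1.66×10^-8)(18.7)/(8.6366e-07) = 0.3594 Ω
R(130 °C) = 0.3594 × (1 + 0.0041×110) = 0.522 Ω

0.522 Ω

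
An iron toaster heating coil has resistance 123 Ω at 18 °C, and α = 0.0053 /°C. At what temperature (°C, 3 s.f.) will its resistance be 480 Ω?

566 °C

R = R₀(1 + α(T − T₀)) ⇒ T = T₀ + (R/R₀ − 1)/α
T = 18 + (480/123 − 1)/0.0053 = 18 + (2.902)/0.0053 = 566 °C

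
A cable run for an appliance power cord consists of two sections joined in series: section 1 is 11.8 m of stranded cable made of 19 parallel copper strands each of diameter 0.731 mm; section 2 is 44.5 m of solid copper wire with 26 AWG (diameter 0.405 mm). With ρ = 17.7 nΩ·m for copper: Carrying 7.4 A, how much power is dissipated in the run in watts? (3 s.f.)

ρ = 17.7 nΩ·m = 1.77×10^-8 Ω·m
Section 1: A_strand = π(3.6550e-04)² = 4.197e-07 m²; R₁ = ρL/(N·A_s) = (1.77×10^-8)(11.8)/(19×4.197e-07) = 0.02619 Ω
Section 2: A = π(0.405/2 mm)² = π(2.0250e-04 m)² = 1.288e-07 m²
R₂ = (1.77×10^-8)(44.5)/(1.288e-07) = 6.114 Ω
R = R₁ + R₂ = 6.14 Ω
P = I²R = (7.4)² × 6.14 = 336 W

336 W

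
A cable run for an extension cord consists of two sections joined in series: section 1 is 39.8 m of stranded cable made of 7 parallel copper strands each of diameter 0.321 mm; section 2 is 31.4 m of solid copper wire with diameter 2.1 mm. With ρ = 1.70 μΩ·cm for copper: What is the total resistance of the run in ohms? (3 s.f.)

ρ = 1.70 μΩ·cm = 1.70×10^-8 Ω·m
Section 1: A_strand = π(1.6050e-04)² = 8.093e-08 m²; R₁ = ρL/(N·A_s) = (1.70×10^-8)(39.8)/(7×8.093e-08) = 1.194 Ω
Section 2: A = π(d/2)² = π(1.0500e-03 m)² = 3.464e-06 m²
R₂ = (1.70×10^-8)(31.4)/(3.464e-06) = 0.1541 Ω
R = R₁ + R₂ = 1.35 Ω

1.35 Ω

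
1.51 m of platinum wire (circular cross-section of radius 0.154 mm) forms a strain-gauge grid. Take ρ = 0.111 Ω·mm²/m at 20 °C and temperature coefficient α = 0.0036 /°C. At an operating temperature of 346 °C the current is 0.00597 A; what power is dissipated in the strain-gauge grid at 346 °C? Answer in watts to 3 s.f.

ρ = 0.111 Ω·mm²/m = 1.11×10^-7 Ω·m
A = πr² = π(1.5400e-04 m)² = 7.451e-08 m²
R₍20₎ = ρL/A = (1.11×10^-7)(1.51)/(7.451e-08) = 2.25 Ω
R₍346₎ = R₍20₎(1 + αΔT) = 2.25 × (1 + 0.0036×326) = 4.89 Ω
P = I²R = (0.00597)² × 4.89 = 1.74×10^-4 W

1.74×10^-4 W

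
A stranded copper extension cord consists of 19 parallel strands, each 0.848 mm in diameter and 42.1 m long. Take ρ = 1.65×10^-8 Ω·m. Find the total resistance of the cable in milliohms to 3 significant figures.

A_strand = π(4.2400e-04 m)² = 5.648e-07 m²
R_strand = ρL/A = (1.65×10^-8)(42.1)/(5.648e-07) = 1.23 Ω
R_total = R_strand/N = 1.23/19 = 64.7 mΩ

64.7 mΩ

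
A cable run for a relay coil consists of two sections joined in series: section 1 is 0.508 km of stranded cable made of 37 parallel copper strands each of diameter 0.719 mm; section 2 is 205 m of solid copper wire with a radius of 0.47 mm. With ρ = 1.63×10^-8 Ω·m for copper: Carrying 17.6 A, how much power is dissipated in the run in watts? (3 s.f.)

Section 1: A_strand = π(3.5950e-04)² = 4.060e-07 m²; R₁ = ρL/(N·A_s) = (1.63×10^-8)(508)/(37×4.060e-07) = 0.5512 Ω
Section 2: A = πr² = π(4.7000e-04 m)² = 6.940e-07 m²
R₂ = (1.63×10^-8)(205)/(6.940e-07) = 4.815 Ω
R = R₁ + R₂ = 5.366 Ω
P = I²R = (17.6)² × 5.366 = 1660 W

1660 W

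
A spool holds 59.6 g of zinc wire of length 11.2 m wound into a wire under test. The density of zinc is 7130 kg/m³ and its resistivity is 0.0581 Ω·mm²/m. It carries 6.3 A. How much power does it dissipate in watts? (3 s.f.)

34.6 W

ρ = 0.0581 Ω·mm²/m = 5.81×10^-8 Ω·m
A = m/(density·L) = 0.0596/(7130×11.2) = 7.4634e-07 m²
R = ρL/A = (5.81×10^-8)(11.2)/(7.4634e-07) = 0.8719 Ω
P = I²R = (6.3)² × 0.8719 = 34.6 W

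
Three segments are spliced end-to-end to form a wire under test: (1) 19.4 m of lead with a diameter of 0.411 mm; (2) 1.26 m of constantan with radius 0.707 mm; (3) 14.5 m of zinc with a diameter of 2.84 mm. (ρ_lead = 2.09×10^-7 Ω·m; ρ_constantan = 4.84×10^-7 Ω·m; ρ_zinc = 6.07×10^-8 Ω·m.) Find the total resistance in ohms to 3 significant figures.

Seg 1: A = π(d/2)² = π(2.0550e-04 m)² = 1.327e-07 m²
R_1 = (2.09×10^-7)(19.4)/(1.327e-07) = 30.56 Ω
Seg 2: A = πr² = π(7.0700e-04 m)² = 1.570e-06 m²
R_2 = (4.84×10^-7)(1.26)/(1.570e-06) = 0.3884 Ω
Seg 3: A = π(d/2)² = π(1.4200e-03 m)² = 6.335e-06 m²
R_3 = (6.07×10^-8)(14.5)/(6.335e-06) = 0.1389 Ω
R_total = R_1 + R_2 + R_3 = 31.1 Ω

31.1 Ω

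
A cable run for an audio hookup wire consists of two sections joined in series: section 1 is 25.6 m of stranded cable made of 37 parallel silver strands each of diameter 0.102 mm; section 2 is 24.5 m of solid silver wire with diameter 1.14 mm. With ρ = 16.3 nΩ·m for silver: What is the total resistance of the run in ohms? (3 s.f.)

ρ = 16.3 nΩ·m = 1.63×10^-8 Ω·m
Section 1: A_strand = π(5.1000e-05)² = 8.171e-09 m²; R₁ = ρL/(N·A_s) = (1.63×10^-8)(25.6)/(37×8.171e-09) = 1.38 Ω
Section 2: A = π(d/2)² = π(5.7000e-04 m)² = 1.021e-06 m²
R₂ = (1.63×10^-8)(24.5)/(1.021e-06) = 0.3912 Ω
R = R₁ + R₂ = 1.77 Ω

1.77 Ω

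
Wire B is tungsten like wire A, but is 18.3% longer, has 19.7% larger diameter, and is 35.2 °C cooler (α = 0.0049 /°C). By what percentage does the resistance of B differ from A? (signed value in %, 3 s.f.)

-31.7%

R ∝ ρL/d² with ρ ∝ (1+αΔT), so R_B/R_A = (1 + 18.3/100) × (1 + 19.7/100)⁻² × (1 − 0.0049×35.2)
= 1.183 × 0.6979 × 0.8275 = 0.6832
(R_B − R_A)/R_A = 0.6832 − 1 = -31.7%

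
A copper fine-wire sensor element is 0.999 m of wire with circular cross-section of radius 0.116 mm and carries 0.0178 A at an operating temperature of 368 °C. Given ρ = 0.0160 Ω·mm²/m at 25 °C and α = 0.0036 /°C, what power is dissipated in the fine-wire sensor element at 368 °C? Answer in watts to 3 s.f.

2.68×10^-4 W

ρ = 0.0160 Ω·mm²/m = 1.60×10^-8 Ω·m
A = πr² = π(1.1600e-04 m)² = 4.227e-08 m²
R₍25₎ = ρL/A = (1.60×10^-8)(0.999)/(4.227e-08) = 0.3781 Ω
R₍368₎ = R₍25₎(1 + αΔT) = 0.3781 × (1 + 0.0036×343) = 0.845 Ω
P = I²R = (0.0178)² × 0.845 = 2.68×10^-4 W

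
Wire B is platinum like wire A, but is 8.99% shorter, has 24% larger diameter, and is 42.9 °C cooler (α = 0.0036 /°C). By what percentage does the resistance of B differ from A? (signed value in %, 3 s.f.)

R ∝ ρL/d² with ρ ∝ (1+αΔT), so R_B/R_A = (1 − 8.99/100) × (1 + 24/100)⁻² × (1 − 0.0036×42.9)
= 0.9101 × 0.6504 × 0.8456 = 0.5005
(R_B − R_A)/R_A = 0.5005 − 1 = -50.0%

-50.0%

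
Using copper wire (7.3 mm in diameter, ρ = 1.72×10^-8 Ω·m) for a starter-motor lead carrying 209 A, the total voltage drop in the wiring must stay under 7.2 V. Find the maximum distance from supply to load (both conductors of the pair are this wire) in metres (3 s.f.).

A = π(d/2)² = π(3.6500e-03 m)² = 4.185e-05 m²
L_max = V_max·A/(2·ρI) = (7.2)(4.185e-05)/(2×1.72×10^-8×209) = 41.9 m

41.9 m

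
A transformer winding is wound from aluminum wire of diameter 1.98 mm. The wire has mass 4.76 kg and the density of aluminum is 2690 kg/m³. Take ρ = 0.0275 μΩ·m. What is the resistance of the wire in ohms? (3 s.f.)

5.13 Ω

ρ = 0.0275 μΩ·m = 2.75×10^-8 Ω·m
A = π(d/2)² = π(9.9000e-04 m)² = 3.0791e-06 m²
L = m/(density·A) = 4.76/(2690×3.0791e-06) = 574.7 m
R = ρL/A = (2.75×10^-8)(574.7)/(3.0791e-06) = 5.13 Ω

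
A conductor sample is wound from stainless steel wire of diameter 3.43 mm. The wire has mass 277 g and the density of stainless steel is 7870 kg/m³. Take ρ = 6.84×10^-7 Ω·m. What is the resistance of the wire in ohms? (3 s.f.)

0.282 Ω

A = π(d/2)² = π(1.7150e-03 m)² = 9.2401e-06 m²
L = m/(density·A) = 0.277/(7870×9.2401e-06) = 3.809 m
R = ρL/A = (6.84×10^-7)(3.809)/(9.2401e-06) = 0.282 Ω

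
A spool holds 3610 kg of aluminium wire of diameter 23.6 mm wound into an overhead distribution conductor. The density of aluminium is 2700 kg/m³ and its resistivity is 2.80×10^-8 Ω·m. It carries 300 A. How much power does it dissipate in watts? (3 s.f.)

17600 W

A = π(d/2)² = π(1.1800e-02 m)² = 4.3744e-04 m²
L = m/(density·A) = 3610/(2700×4.3744e-04) = 3057 m
R = ρL/A = (2.80×10^-8)(3057)/(4.3744e-04) = 0.1956 Ω
P = I²R = (300)² × 0.1956 = 17600 W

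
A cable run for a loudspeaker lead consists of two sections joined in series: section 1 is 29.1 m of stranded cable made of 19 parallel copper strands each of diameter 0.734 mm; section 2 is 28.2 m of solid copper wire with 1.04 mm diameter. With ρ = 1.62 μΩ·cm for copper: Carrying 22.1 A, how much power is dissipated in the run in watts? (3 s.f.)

291 W

ρ = 1.62 μΩ·cm = 1.62×10^-8 Ω·m
Section 1: A_strand = π(3.6700e-04)² = 4.231e-07 m²; R₁ = ρL/(N·A_s) = (1.62×10^-8)(29.1)/(19×4.231e-07) = 0.05864 Ω
Section 2: A = π(d/2)² = π(5.2000e-04 m)² = 8.495e-07 m²
R₂ = (1.62×10^-8)(28.2)/(8.495e-07) = 0.5378 Ω
R = R₁ + R₂ = 0.5964 Ω
P = I²R = (22.1)² × 0.5964 = 291 W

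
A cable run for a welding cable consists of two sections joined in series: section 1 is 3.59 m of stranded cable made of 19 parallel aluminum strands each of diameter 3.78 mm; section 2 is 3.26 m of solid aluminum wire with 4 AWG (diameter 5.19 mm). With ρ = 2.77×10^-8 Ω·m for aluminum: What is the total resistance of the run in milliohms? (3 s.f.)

4.73 mΩ

Section 1: A_strand = π(1.8900e-03)² = 1.122e-05 m²; R₁ = ρL/(N·A_s) = (2.77×10^-8)(3.59)/(19×1.122e-05) = 4.664×10^-4 Ω
Section 2: A = π(5.19/2 mm)² = π(2.5950e-03 m)² = 2.116e-05 m²
R₂ = (2.77×10^-8)(3.26)/(2.116e-05) = 0.004268 Ω
R = R₁ + R₂ = 4.73 mΩ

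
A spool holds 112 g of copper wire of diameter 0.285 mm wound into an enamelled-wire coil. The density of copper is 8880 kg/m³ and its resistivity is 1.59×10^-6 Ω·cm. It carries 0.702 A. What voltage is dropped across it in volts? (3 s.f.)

34.6 V

ρ = 1.59×10^-6 Ω·cm = 1.59×10^-8 Ω·m
A = π(d/2)² = π(1.4250e-04 m)² = 6.3794e-08 m²
L = m/(density·A) = 0.112/(8880×6.3794e-08) = 197.7 m
R = ρL/A = (1.59×10^-8)(197.7)/(6.3794e-08) = 49.28 Ω
V = IR = 0.702 × 49.28 = 34.6 V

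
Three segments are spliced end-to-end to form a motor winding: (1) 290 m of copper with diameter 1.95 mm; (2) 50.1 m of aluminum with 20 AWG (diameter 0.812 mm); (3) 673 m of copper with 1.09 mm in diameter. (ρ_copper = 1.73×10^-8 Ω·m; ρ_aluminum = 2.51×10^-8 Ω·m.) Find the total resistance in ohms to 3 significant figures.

Seg 1: A = π(d/2)² = π(9.7500e-04 m)² = 2.986e-06 m²
R_1 = (1.73×10^-8)(290)/(2.986e-06) = 1.68 Ω
Seg 2: A = π(0.812/2 mm)² = π(4.0600e-04 m)² = 5.178e-07 m²
R_2 = (2.51×10^-8)(50.1)/(5.178e-07) = 2.428 Ω
Seg 3: A = π(d/2)² = π(5.4500e-04 m)² = 9.331e-07 m²
R_3 = (1.73×10^-8)(673)/(9.331e-07) = 12.48 Ω
R_total = R_1 + R_2 + R_3 = 16.6 Ω

16.6 Ω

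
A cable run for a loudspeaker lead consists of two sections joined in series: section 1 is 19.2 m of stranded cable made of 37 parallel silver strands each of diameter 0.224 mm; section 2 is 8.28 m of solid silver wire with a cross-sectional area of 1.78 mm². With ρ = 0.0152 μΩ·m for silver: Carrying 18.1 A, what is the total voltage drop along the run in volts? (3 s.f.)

ρ = 0.0152 μΩ·m = 1.52×10^-8 Ω·m
Section 1: A_strand = π(1.1200e-04)² = 3.941e-08 m²; R₁ = ρL/(N·A_s) = (1.52×10^-8)(19.2)/(37×3.941e-08) = 0.2002 Ω
Section 2: A = 1.78 mm² = 1.780e-06 m²
R₂ = (1.52×10^-8)(8.28)/(1.780e-06) = 0.07071 Ω
R = R₁ + R₂ = 0.2709 Ω
V = IR = 18.1 × 0.2709 = 4.90 V

4.90 V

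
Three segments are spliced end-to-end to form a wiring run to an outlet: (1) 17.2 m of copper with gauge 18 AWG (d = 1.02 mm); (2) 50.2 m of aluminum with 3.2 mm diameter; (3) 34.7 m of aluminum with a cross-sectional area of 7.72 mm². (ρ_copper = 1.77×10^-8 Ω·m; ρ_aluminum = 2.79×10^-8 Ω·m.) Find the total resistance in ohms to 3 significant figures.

Seg 1: A = π(1.02/2 mm)² = π(5.1000e-04 m)² = 8.171e-07 m²
R_1 = (1.77×10^-8)(17.2)/(8.171e-07) = 0.3726 Ω
Seg 2: A = π(d/2)² = π(1.6000e-03 m)² = 8.042e-06 m²
R_2 = (2.79×10^-8)(50.2)/(8.042e-06) = 0.1741 Ω
Seg 3: A = 7.72 mm² = 7.720e-06 m²
R_3 = (2.79×10^-8)(34.7)/(7.720e-06) = 0.1254 Ω
R_total = R_1 + R_2 + R_3 = 0.672 Ω

0.672 Ω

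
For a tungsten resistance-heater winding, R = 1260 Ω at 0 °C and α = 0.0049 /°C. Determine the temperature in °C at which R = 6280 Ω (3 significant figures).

813 °C

R = R₀(1 + α(T − T₀)) ⇒ T = T₀ + (R/R₀ − 1)/α
T = 0 + (6280/1260 − 1)/0.0049 = 0 + (3.984)/0.0049 = 813 °C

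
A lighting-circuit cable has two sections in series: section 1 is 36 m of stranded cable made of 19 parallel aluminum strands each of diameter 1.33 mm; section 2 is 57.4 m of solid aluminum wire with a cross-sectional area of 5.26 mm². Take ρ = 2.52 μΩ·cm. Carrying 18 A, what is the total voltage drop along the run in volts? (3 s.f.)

5.57 V

ρ = 2.52 μΩ·cm = 2.52×10^-8 Ω·m
Section 1: A_strand = π(6.6500e-04)² = 1.389e-06 m²; R₁ = ρL/(N·A_s) = (2.52×10^-8)(36)/(19×1.389e-06) = 0.03437 Ω
Section 2: A = 5.26 mm² = 5.260e-06 m²
R₂ = (2.52×10^-8)(57.4)/(5.260e-06) = 0.275 Ω
R = R₁ + R₂ = 0.3094 Ω
V = IR = 18 × 0.3094 = 5.57 V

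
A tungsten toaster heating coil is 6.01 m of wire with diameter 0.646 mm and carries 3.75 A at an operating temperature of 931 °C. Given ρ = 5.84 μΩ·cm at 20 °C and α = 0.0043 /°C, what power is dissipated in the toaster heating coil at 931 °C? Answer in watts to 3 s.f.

ρ = 5.84 μΩ·cm = 5.84×10^-8 Ω·m
A = π(d/2)² = π(3.2300e-04 m)² = 3.278e-07 m²
R₍20₎ = ρL/A = (5.84×10^-8)(6.01)/(3.278e-07) = 1.071 Ω
R₍931₎ = R₍20₎(1 + αΔT) = 1.071 × (1 + 0.0043×911) = 5.266 Ω
P = I²R = (3.75)² × 5.266 = 74.0 W

74.0 W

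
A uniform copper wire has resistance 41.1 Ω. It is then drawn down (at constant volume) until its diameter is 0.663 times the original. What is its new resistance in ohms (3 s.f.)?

Volume constant ⇒ L' = L/r² with r = 0.663. R' = ρL'/A' = ρ(L/r²)/(πr²d₀²/4) = R/r⁴.
R' = 5.175 × 41.1 = 213 Ω

213 Ω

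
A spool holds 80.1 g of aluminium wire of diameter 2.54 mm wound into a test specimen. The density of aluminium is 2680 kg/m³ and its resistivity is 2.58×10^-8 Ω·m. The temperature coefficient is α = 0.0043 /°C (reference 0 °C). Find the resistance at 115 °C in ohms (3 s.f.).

0.0449 Ω

A = π(d/2)² = π(1.2700e-03 m)² = 5.0671e-06 m²
L = m/(density·A) = 0.0801/(2680×5.0671e-06) = 5.898 m
R = ρL/A = (2.58×10^-8)(5.898)/(5.0671e-06) = 0.03003 Ω
R(115 °C) = 0.03003 × (1 + 0.0043×115) = 0.0449 Ω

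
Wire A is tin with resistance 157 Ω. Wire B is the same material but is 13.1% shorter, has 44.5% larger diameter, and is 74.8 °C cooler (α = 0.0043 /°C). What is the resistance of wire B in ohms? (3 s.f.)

R ∝ ρL/d² with ρ ∝ (1+αΔT), so R_B/R_A = (1 − 13.1/100) × (1 + 44.5/100)⁻² × (1 − 0.0043×74.8)
= 0.869 × 0.4789 × 0.6784 = 0.2823
R_B = 0.2823 × 157 = 44.3 Ω

44.3 Ω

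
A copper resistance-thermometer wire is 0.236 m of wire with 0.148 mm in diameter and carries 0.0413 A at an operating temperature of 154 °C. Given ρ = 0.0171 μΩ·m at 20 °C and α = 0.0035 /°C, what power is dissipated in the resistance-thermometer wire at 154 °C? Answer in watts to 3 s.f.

ρ = 0.0171 μΩ·m = 1.71×10^-8 Ω·m
A = π(d/2)² = π(7.4000e-05 m)² = 1.720e-08 m²
R₍20₎ = ρL/A = (1.71×10^-8)(0.236)/(1.720e-08) = 0.2346 Ω
R₍154₎ = R₍20₎(1 + αΔT) = 0.2346 × (1 + 0.0035×134) = 0.3446 Ω
P = I²R = (0.0413)² × 0.3446 = 5.88×10^-4 W

5.88×10^-4 W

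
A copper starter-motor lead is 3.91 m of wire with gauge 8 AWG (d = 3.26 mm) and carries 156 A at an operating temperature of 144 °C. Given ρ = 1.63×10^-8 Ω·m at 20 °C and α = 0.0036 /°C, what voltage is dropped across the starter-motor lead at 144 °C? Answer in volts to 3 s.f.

A = π(3.26/2 mm)² = π(1.6300e-03 m)² = 8.347e-06 m²
R₍20₎ = ρL/A = (1.63×10^-8)(3.91)/(8.347e-06) = 0.007636 Ω
R₍144₎ = R₍20₎(1 + αΔT) = 0.007636 × (1 + 0.0036×124) = 0.01104 Ω
V = IR = 156 × 0.01104 = 1.72 V

1.72 V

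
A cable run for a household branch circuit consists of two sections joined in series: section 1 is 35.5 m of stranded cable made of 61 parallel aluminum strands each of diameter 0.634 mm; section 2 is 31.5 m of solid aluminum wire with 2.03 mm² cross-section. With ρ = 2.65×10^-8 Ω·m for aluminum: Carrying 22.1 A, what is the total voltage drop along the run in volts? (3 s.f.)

10.2 V

Section 1: A_strand = π(3.1700e-04)² = 3.157e-07 m²; R₁ = ρL/(N·A_s) = (2.65×10^-8)(35.5)/(61×3.157e-07) = 0.04885 Ω
Section 2: A = 2.03 mm² = 2.030e-06 m²
R₂ = (2.65×10^-8)(31.5)/(2.030e-06) = 0.4112 Ω
R = R₁ + R₂ = 0.4601 Ω
V = IR = 22.1 × 0.4601 = 10.2 V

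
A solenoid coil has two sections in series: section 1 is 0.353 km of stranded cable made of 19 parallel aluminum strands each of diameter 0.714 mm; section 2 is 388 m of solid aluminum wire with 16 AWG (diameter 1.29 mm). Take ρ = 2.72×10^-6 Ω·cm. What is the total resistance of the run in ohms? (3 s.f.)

9.34 Ω

ρ = 2.72×10^-6 Ω·cm = 2.72×10^-8 Ω·m
Section 1: A_strand = π(3.5700e-04)² = 4.004e-07 m²; R₁ = ρL/(N·A_s) = (2.72×10^-8)(353)/(19×4.004e-07) = 1.262 Ω
Section 2: A = π(1.29/2 mm)² = π(6.4500e-04 m)² = 1.307e-06 m²
R₂ = (2.72×10^-8)(388)/(1.307e-06) = 8.075 Ω
R = R₁ + R₂ = 9.34 Ω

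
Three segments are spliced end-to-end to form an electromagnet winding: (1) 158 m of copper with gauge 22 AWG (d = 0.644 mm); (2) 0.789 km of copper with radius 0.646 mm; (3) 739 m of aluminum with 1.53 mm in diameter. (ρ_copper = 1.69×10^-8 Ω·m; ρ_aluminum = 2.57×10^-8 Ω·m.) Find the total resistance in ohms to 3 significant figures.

28.7 Ω

Seg 1: A = π(0.644/2 mm)² = π(3.2200e-04 m)² = 3.257e-07 m²
R_1 = (1.69×10^-8)(158)/(3.257e-07) = 8.198 Ω
Seg 2: A = πr² = π(6.4600e-04 m)² = 1.311e-06 m²
R_2 = (1.69×10^-8)(789)/(1.311e-06) = 10.17 Ω
Seg 3: A = π(d/2)² = π(7.6500e-04 m)² = 1.839e-06 m²
R_3 = (2.57×10^-8)(739)/(1.839e-06) = 10.33 Ω
R_total = R_1 + R_2 + R_3 = 28.7 Ω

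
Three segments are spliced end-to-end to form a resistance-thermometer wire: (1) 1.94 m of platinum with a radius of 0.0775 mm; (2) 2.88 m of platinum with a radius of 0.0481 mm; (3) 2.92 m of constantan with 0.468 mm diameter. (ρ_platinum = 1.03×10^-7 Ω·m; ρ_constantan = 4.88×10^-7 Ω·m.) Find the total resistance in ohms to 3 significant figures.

59.7 Ω

Seg 1: A = πr² = π(7.7500e-05 m)² = 1.887e-08 m²
R_1 = (1.03×10^-7)(1.94)/(1.887e-08) = 10.59 Ω
Seg 2: A = πr² = π(4.8100e-05 m)² = 7.268e-09 m²
R_2 = (1.03×10^-7)(2.88)/(7.268e-09) = 40.81 Ω
Seg 3: A = π(d/2)² = π(2.3400e-04 m)² = 1.720e-07 m²
R_3 = (4.88×10^-7)(2.92)/(1.720e-07) = 8.284 Ω
R_total = R_1 + R_2 + R_3 = 59.7 Ω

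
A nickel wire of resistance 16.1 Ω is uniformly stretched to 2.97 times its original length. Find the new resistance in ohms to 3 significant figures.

142 Ω

Volume constant ⇒ A' = A/k with k = 2.97. R' = ρ(kL)/(A/k) = k²R.
R' = 8.821 × 16.1 = 142 Ω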